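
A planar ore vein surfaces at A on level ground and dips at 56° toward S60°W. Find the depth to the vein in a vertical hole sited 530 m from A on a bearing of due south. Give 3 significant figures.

393 m

The hole lies 60° from the dip direction, so the down-dip offset is 530 × cos 60° = 265.00 m.
Depth = down-dip offset × tan(dip) = 265.00 × tan 56° = 265.00 × 1.4826
Depth = 392.88 m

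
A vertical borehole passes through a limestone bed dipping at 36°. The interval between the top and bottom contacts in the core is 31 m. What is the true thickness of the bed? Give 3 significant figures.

True thickness t = h · cos(dip) = 31 × cos 36°
t = 31 × 0.8090 = 25.080 m

25.1 m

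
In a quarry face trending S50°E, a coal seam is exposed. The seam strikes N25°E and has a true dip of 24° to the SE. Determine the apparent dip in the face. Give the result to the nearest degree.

The section lies 75° from the strike.
tan(apparent dip) = tan 24° · sin 75° = 0.4301
α = arctan(0.4301) = 23.27°

23°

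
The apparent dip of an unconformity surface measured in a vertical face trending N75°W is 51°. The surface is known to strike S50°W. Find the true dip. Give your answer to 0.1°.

56.4°

β = acute angle between strike S50°W and section N75°W = 55°.
tan(true dip) = tan 51° / sin 55° = 1.5075
δ = arctan(1.5075) = 56.44°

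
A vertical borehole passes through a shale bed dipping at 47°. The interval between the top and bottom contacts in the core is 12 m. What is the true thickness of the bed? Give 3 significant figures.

True thickness t = h · cos(dip) = 12 × cos 47°
t = 12 × 0.6820 = 8.184 m

8.18 m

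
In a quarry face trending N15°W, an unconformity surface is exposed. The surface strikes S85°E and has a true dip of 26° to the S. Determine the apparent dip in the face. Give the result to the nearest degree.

25°

The section lies 70° from the strike.
tan(apparent dip) = tan 26° · sin 70° = 0.4583
α = arctan(0.4583) = 24.62°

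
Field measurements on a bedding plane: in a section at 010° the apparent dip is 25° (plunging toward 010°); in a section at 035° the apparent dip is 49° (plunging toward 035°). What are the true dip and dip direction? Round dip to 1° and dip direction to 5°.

Represent each trace as a vector plunging at its apparent dip toward its trend (east-north-up frame): v₁ = (0.157, 0.893, -0.423), v₂ = (0.376, 0.537, -0.755).
The plane normal is n = v₁ × v₂ ∝ (0.446, 0.040, 0.251).
Dip δ = arctan(|n_h|/n_z) = arctan(0.448/0.251) = 60.7°.
Dip direction = atan2(0.446, 0.040) = 85° (azimuth of n's horizontal projection).

true dip 61°, dip direction 085°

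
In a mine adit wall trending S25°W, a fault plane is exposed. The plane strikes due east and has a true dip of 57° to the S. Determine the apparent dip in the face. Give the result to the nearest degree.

The strike is due east and the section trends S25°W; the acute angle between them is β = 65°.
tan(apparent dip) = tan 57° · sin 65° = 1.3956
apparent dip = arctan 1.3956 = 54.38°

54°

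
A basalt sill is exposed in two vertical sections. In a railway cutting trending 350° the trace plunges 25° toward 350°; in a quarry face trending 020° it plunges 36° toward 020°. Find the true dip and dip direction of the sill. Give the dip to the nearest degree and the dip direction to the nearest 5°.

true dip 39°, dip direction 045°

Represent each trace as a vector plunging at its apparent dip toward its trend (east-north-up frame): v₁ = (-0.157, 0.893, -0.423), v₂ = (0.277, 0.760, -0.588).
Cross product v₁ × v₂ gives the pole to the plane: n ∝ (0.203, 0.209, 0.367).
True dip = arccos(n_z / |n|) = arccos(0.7823) = 38.5°.
Dip direction = atan2(0.203, 0.209) = 44° (azimuth of n's horizontal projection).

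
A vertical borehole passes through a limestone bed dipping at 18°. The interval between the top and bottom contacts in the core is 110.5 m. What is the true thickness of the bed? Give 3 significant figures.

True thickness t = h · cos(dip) = 110.5 × cos 18°
t = 110.5 × 0.9511 = 105.092 m

105 m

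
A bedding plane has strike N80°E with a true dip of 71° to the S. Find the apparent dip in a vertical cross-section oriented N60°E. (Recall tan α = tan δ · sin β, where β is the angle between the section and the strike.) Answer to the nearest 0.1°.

44.8°

Angle between strike (N80°E) and section (N60°E): β = 20°.
tan α = tan 71° × sin 20° = 2.9042 × 0.3420 = 0.9933
α = arctan(0.9933) = 44.81°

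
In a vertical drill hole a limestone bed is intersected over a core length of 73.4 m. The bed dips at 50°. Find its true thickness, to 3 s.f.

47.2 m

True thickness t = h · cos(dip) = 73.4 × cos 50°
t = 73.4 × 0.6428 = 47.181 m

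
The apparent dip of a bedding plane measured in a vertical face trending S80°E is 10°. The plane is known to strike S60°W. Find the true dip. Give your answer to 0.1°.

The section is 40° from the strike.
tan δ = tan α / sin β = tan 10° / sin 40° = 0.1763 / 0.6428 = 0.2743
δ = arctan(0.2743) = 15.34°

15.3°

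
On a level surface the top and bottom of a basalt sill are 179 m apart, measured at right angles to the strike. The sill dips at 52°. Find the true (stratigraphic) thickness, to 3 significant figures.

141 m

True thickness t = w · sin(dip) = 179 × sin 52°
t = 179 × 0.7880 = 141.054 m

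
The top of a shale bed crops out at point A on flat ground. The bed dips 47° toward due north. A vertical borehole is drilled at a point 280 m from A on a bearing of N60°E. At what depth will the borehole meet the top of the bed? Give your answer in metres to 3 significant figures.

150 m

The hole lies 60° from the dip direction, so the down-dip offset is 280 × cos 60° = 140.00 m.
Depth = down-dip offset × tan(dip) = 140.00 × tan 47° = 140.00 × 1.0724
Depth = 150.13 m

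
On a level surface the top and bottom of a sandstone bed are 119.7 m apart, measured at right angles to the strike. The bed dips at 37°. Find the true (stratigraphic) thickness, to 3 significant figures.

72.0 m

True thickness t = w · sin(dip) = 119.7 × sin 37°
t = 119.7 × 0.6018 = 72.037 m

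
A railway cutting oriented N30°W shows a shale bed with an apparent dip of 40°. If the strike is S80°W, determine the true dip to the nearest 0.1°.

41.8°

β = acute angle between strike S80°W and section N30°W = 70°.
tan(true dip) = tan 40° / sin 70° = 0.8930
δ = arctan(0.8930) = 41.76°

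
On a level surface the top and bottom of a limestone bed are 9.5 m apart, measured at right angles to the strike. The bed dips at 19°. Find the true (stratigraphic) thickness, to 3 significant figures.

3.09 m

True thickness t = w · sin(dip) = 9.5 × sin 19°
t = 9.5 × 0.3256 = 3.093 m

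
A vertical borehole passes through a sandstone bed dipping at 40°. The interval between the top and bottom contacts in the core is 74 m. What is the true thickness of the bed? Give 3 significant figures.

True thickness t = h · cos(dip) = 74 × cos 40°
t = 74 × 0.7660 = 56.687 m

56.7 m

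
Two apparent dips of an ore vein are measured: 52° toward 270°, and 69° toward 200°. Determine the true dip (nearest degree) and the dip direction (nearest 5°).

true dip 69°, dip direction 210°

Represent each trace as a vector plunging at its apparent dip toward its trend (east-north-up frame): v₁ = (-0.616, -0.000, -0.788), v₂ = (-0.123, -0.337, -0.934).
Cross product v₁ × v₂ gives the pole to the plane: n ∝ (-0.265, -0.478, 0.207).
True dip = arccos(n_z / |n|) = arccos(0.3545) = 69.2°.
Dip direction = azimuth of (n_x, n_y) = atan2(-0.265, -0.478) = 209°.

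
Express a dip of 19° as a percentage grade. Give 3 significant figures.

34.4%

grade % = 100 × tan 19° = 100 × 0.3443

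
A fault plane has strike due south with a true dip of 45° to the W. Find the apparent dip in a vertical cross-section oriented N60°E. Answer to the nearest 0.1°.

The strike is due south and the section trends N60°E; the acute angle between them is β = 60°.
tan(apparent dip) = tan 45° · sin 60° = 0.8660
apparent dip = arctan 0.8660 = 40.89°

40.9°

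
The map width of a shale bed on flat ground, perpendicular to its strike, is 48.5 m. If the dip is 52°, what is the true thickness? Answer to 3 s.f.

True thickness t = w · sin(dip) = 48.5 × sin 52°
t = 48.5 × 0.7880 = 38.219 m

38.2 m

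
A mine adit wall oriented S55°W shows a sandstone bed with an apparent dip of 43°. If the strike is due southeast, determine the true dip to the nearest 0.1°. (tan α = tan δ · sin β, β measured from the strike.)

β = acute angle between strike due southeast and section S55°W = 80°.
tan(true dip) = tan 43° / sin 80° = 0.9469
true dip = arctan 0.9469 = 43.44°

43.4°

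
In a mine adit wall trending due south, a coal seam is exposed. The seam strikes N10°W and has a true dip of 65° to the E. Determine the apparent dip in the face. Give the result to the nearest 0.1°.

20.4°

Angle between strike (N10°W) and section (due south): β = 10°.
tan(apparent dip) = tan 65° · sin 10° = 0.3724
α = arctan(0.3724) = 20.42°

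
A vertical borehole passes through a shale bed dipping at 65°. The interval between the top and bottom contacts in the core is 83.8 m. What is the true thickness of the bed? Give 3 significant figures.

35.4 m

True thickness t = h · cos(dip) = 83.8 × cos 65°
t = 83.8 × 0.4226 = 35.415 m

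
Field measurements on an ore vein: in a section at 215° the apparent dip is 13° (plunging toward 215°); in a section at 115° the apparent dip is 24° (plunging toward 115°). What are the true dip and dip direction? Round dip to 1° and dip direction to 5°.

Represent each trace as a vector plunging at its apparent dip toward its trend (east-north-up frame): v₁ = (-0.559, -0.798, -0.225), v₂ = (0.828, -0.386, -0.407).
The plane normal is n = v₁ × v₂ ∝ (0.238, -0.414, 0.877).
Dip δ = arctan(|n_h|/n_z) = arctan(0.477/0.877) = 28.6°.
Dip direction = azimuth of (n_x, n_y) = atan2(0.238, -0.414) = 150°.

true dip 29°, dip direction 150°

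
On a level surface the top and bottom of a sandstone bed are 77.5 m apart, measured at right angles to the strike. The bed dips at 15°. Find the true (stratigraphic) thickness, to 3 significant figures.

True thickness t = w · sin(dip) = 77.5 × sin 15°
t = 77.5 × 0.2588 = 20.058 m

20.1 m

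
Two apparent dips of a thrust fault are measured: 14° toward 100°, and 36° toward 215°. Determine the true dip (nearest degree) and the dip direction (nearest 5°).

true dip 44°, dip direction 175°

Each apparent-dip line lies in the plane. As unit vectors (x east, y north, z up), v₁ plunges 14°→100° and v₂ plunges 36°→215°.
n = v₁ × v₂ = (0.061, -0.674, 0.711) (taken with n_z > 0).
Dip δ = arctan(|n_h|/n_z) = arctan(0.677/0.711) = 43.6°.
The horizontal component of n points toward azimuth atan2(n_x, n_y) = 175°, the dip direction.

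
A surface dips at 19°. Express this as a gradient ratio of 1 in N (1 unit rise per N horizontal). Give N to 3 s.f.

1 : N means tan θ = 1/N, so N = 1/tan 19° = 1/0.3443

1 in 2.90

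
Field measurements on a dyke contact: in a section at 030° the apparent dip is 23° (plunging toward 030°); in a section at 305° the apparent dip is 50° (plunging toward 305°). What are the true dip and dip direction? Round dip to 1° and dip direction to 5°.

true dip 51°, dip direction 320°

The two traces are lines in the plane: v₁ = (sin 30°·cos 23°, cos 30°·cos 23°, −sin 23°), v₂ = (sin 305°·cos 50°, cos 305°·cos 50°, −sin 50°).
n = v₁ × v₂ = (-0.467, 0.558, 0.589) (taken with n_z > 0).
Dip δ = arctan(|n_h|/n_z) = arctan(0.728/0.589) = 51.0°.
Dip direction = azimuth of (n_x, n_y) = atan2(-0.467, 0.558) = 320°.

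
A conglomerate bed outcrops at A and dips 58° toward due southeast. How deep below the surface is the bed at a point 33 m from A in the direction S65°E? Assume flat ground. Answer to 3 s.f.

The hole lies 20° from the dip direction, so the down-dip offset is 33 × cos 20° = 31.01 m.
Depth = down-dip offset × tan(dip) = 31.01 × tan 58° = 31.01 × 1.6003
Depth = 49.63 m

49.6 m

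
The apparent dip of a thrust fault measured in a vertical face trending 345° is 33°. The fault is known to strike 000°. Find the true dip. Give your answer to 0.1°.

68.3°

β = acute angle between strike 000° and section 345° = 15°.
tan δ = tan α / sin β = tan 33° / sin 15° = 0.6494 / 0.2588 = 2.5091
true dip = arctan 2.5091 = 68.27°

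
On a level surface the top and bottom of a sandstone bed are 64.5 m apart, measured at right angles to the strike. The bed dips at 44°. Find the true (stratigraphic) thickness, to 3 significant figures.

True thickness t = w · sin(dip) = 64.5 × sin 44°
t = 64.5 × 0.6947 = 44.805 m

44.8 m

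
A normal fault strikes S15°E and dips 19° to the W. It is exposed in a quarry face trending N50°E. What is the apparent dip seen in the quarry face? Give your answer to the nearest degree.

Angle between strike (S15°E) and section (N50°E): β = 65°.
tan α = tan 19° × sin 65° = 0.3443 × 0.9063 = 0.3121
α = arctan(0.3121) = 17.33°

17°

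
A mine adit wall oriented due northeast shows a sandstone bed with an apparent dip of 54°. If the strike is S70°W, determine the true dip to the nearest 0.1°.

The section is 25° from the strike.
tan δ = tan α / sin β = tan 54° / sin 25° = 1.3764 / 0.4226 = 3.2568
true dip = arctan 3.2568 = 72.93°

72.9°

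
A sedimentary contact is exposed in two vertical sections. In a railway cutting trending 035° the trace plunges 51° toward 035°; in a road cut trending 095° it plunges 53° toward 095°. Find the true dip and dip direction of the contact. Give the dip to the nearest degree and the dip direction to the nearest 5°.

The two traces are lines in the plane: v₁ = (sin 35°·cos 51°, cos 35°·cos 51°, −sin 51°), v₂ = (sin 95°·cos 53°, cos 95°·cos 53°, −sin 53°).
n = v₁ × v₂ = (0.452, 0.178, 0.328) (taken with n_z > 0).
tan δ = √(n_x²+n_y²)/n_z = 0.486/0.328, so δ = 56.0°.
Dip direction = atan2(0.452, 0.178) = 69° (azimuth of n's horizontal projection).

true dip 56°, dip direction 070°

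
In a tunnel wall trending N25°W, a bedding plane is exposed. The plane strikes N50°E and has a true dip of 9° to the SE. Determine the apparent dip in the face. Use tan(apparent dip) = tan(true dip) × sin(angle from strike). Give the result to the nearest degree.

9°

The strike is N50°E and the section trends N25°W; the acute angle between them is β = 75°.
tan(apparent dip) = tan 9° · sin 75° = 0.1530
apparent dip = arctan 0.1530 = 8.70°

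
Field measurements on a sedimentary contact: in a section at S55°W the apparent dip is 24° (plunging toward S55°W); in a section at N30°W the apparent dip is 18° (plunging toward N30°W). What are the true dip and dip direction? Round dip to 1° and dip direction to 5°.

Each apparent-dip line lies in the plane. As unit vectors (x east, y north, z up), v₁ plunges 24°→S55°W and v₂ plunges 18°→N30°W.
The plane normal is n = v₁ × v₂ ∝ (-0.497, 0.038, 0.866).
Dip δ = arctan(|n_h|/n_z) = arctan(0.498/0.866) = 29.9°.
The horizontal component of n points toward azimuth atan2(n_x, n_y) = 274°, the dip direction.

true dip 30°, dip direction 275°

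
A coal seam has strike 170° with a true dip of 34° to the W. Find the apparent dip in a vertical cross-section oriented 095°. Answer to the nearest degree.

The strike is 170° and the section trends 095°; the acute angle between them is β = 75°.
tan(apparent dip) = tan 34° · sin 75° = 0.6515
apparent dip = arctan 0.6515 = 33.09°

33°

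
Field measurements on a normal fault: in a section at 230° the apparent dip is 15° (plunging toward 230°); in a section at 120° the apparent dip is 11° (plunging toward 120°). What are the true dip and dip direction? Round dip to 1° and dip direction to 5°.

Represent each trace as a vector plunging at its apparent dip toward its trend (east-north-up frame): v₁ = (-0.740, -0.621, -0.259), v₂ = (0.850, -0.491, -0.191).
n = v₁ × v₂ = (-0.009, -0.361, 0.891) (taken with n_z > 0).
tan δ = √(n_x²+n_y²)/n_z = 0.361/0.891, so δ = 22.1°.
Dip direction = atan2(-0.009, -0.361) = 181° (azimuth of n's horizontal projection).

true dip 22°, dip direction 180°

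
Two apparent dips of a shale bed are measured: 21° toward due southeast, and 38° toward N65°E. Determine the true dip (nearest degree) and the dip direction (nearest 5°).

true dip 38°, dip direction 075°

The two traces are lines in the plane: v₁ = (sin 135°·cos 21°, cos 135°·cos 21°, −sin 21°), v₂ = (sin 65°·cos 38°, cos 65°·cos 38°, −sin 38°).
The plane normal is n = v₁ × v₂ ∝ (0.526, 0.150, 0.691).
Dip δ = arctan(|n_h|/n_z) = arctan(0.547/0.691) = 38.3°.
The horizontal component of n points toward azimuth atan2(n_x, n_y) = 74°, the dip direction.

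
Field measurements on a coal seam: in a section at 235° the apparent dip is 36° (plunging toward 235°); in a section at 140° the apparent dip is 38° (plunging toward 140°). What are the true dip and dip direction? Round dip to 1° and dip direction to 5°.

true dip 48°, dip direction 185°

The two traces are lines in the plane: v₁ = (sin 235°·cos 36°, cos 235°·cos 36°, −sin 36°), v₂ = (sin 140°·cos 38°, cos 140°·cos 38°, −sin 38°).
The plane normal is n = v₁ × v₂ ∝ (-0.069, -0.706, 0.635).
True dip = arccos(n_z / |n|) = arccos(0.6672) = 48.2°.
Dip direction = atan2(-0.069, -0.706) = 186° (azimuth of n's horizontal projection).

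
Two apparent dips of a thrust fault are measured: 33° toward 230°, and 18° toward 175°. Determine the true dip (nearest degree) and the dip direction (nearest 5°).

The two traces are lines in the plane: v₁ = (sin 230°·cos 33°, cos 230°·cos 33°, −sin 33°), v₂ = (sin 175°·cos 18°, cos 175°·cos 18°, −sin 18°).
Cross product v₁ × v₂ gives the pole to the plane: n ∝ (-0.349, -0.244, 0.653).
tan δ = √(n_x²+n_y²)/n_z = 0.426/0.653, so δ = 33.1°.
Dip direction = atan2(-0.349, -0.244) = 235° (azimuth of n's horizontal projection).

true dip 33°, dip direction 235°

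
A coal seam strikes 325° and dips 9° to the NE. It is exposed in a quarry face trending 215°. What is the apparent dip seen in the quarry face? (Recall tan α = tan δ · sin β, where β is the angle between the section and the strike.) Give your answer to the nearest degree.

Angle between strike (325°) and section (215°): β = 70°.
tan(apparent dip) = tan 9° · sin 70° = 0.1488
apparent dip = arctan 0.1488 = 8.47°

8°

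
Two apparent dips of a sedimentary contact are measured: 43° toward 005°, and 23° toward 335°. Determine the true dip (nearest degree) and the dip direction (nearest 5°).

The two traces are lines in the plane: v₁ = (sin 5°·cos 43°, cos 5°·cos 43°, −sin 43°), v₂ = (sin 335°·cos 23°, cos 335°·cos 23°, −sin 23°).
n = v₁ × v₂ = (0.284, 0.290, 0.337) (taken with n_z > 0).
Dip δ = arctan(|n_h|/n_z) = arctan(0.406/0.337) = 50.4°.
Dip direction = atan2(0.284, 0.290) = 44° (azimuth of n's horizontal projection).

true dip 50°, dip direction 045°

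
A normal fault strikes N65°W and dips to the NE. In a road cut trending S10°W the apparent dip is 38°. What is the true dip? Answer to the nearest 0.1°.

39.0°

β = acute angle between strike N65°W and section S10°W = 75°.
tan(true dip) = tan 38° / sin 75° = 0.8088
true dip = arctan 0.8088 = 38.97°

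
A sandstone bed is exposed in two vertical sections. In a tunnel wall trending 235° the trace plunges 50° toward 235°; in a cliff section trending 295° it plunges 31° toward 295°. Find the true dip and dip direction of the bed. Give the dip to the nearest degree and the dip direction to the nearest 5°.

true dip 50°, dip direction 235°

The two traces are lines in the plane: v₁ = (sin 235°·cos 50°, cos 235°·cos 50°, −sin 50°), v₂ = (sin 295°·cos 31°, cos 295°·cos 31°, −sin 31°).
Cross product v₁ × v₂ gives the pole to the plane: n ∝ (-0.467, -0.324, 0.477).
Dip δ = arctan(|n_h|/n_z) = arctan(0.569/0.477) = 50.0°.
The horizontal component of n points toward azimuth atan2(n_x, n_y) = 235°, the dip direction.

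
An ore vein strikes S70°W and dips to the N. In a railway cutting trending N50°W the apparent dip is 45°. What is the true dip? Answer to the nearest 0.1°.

The section is 60° from the strike.
tan(true dip) = tan 45° / sin 60° = 1.1547
true dip = arctan 1.1547 = 49.11°

49.1°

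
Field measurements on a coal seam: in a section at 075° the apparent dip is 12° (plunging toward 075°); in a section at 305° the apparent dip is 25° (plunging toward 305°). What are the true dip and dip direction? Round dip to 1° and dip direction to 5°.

true dip 39°, dip direction 000°

Each apparent-dip line lies in the plane. As unit vectors (x east, y north, z up), v₁ plunges 12°→075° and v₂ plunges 25°→305°.
Cross product v₁ × v₂ gives the pole to the plane: n ∝ (0.001, 0.554, 0.679).
True dip = arccos(n_z / |n|) = arccos(0.7751) = 39.2°.
The horizontal component of n points toward azimuth atan2(n_x, n_y) = 0°, the dip direction.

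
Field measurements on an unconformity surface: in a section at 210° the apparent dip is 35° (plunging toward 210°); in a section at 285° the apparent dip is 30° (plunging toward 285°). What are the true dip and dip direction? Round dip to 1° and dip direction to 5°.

true dip 39°, dip direction 240°

Represent each trace as a vector plunging at its apparent dip toward its trend (east-north-up frame): v₁ = (-0.410, -0.709, -0.574), v₂ = (-0.837, 0.224, -0.500).
The plane normal is n = v₁ × v₂ ∝ (-0.483, -0.275, 0.685).
tan δ = √(n_x²+n_y²)/n_z = 0.556/0.685, so δ = 39.1°.
Dip direction = atan2(-0.483, -0.275) = 240° (azimuth of n's horizontal projection).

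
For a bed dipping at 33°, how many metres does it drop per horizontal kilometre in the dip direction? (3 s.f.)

649 m

drop per km = 1000 × tan 33° = 1000 × 0.6494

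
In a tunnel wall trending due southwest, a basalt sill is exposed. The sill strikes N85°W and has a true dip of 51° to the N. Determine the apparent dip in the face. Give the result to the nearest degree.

43°

The strike is N85°W and the section trends due southwest; the acute angle between them is β = 50°.
tan(apparent dip) = tan 51° · sin 50° = 0.9460
α = arctan(0.9460) = 43.41°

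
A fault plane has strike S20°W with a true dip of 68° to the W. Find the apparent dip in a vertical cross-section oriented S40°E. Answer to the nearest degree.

65°

Angle between strike (S20°W) and section (S40°E): β = 60°.
tan α = tan 68° × sin 60° = 2.4751 × 0.8660 = 2.1435
α = arctan(2.1435) = 64.99°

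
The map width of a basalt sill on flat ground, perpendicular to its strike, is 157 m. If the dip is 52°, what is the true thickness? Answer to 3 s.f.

True thickness t = w · sin(dip) = 157 × sin 52°
t = 157 × 0.7880 = 123.718 m

124 m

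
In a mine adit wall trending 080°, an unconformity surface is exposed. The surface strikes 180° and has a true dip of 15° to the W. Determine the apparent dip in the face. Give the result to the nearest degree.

15°

The section lies 80° from the strike.
tan α = tan 15° × sin 80° = 0.2679 × 0.9848 = 0.2639
α = arctan(0.2639) = 14.78°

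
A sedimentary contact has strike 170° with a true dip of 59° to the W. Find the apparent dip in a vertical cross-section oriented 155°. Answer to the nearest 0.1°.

The section lies 15° from the strike.
tan α = tan 59° × sin 15° = 1.6643 × 0.2588 = 0.4307
apparent dip = arctan 0.4307 = 23.30°

23.3°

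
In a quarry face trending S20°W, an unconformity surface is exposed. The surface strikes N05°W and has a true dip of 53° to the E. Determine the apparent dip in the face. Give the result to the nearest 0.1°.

29.3°

The section lies 25° from the strike.
tan α = tan 53° × sin 25° = 1.3270 × 0.4226 = 0.5608
α = arctan(0.5608) = 29.29°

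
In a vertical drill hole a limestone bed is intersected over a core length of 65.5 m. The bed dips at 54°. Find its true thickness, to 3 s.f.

True thickness t = h · cos(dip) = 65.5 × cos 54°
t = 65.5 × 0.5878 = 38.500 m

38.5 m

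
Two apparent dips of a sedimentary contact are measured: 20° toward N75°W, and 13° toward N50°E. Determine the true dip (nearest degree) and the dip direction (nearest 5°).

The two traces are lines in the plane: v₁ = (sin 285°·cos 20°, cos 285°·cos 20°, −sin 20°), v₂ = (sin 50°·cos 13°, cos 50°·cos 13°, −sin 13°).
n = v₁ × v₂ = (-0.160, 0.459, 0.750) (taken with n_z > 0).
True dip = arccos(n_z / |n|) = arccos(0.8390) = 33.0°.
The horizontal component of n points toward azimuth atan2(n_x, n_y) = 341°, the dip direction.

true dip 33°, dip direction 340°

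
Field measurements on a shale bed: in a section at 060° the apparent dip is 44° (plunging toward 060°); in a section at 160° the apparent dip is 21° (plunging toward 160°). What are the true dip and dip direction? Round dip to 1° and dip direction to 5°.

Each apparent-dip line lies in the plane. As unit vectors (x east, y north, z up), v₁ plunges 44°→060° and v₂ plunges 21°→160°.
The plane normal is n = v₁ × v₂ ∝ (0.738, -0.001, 0.661).
True dip = arccos(n_z / |n|) = arccos(0.6672) = 48.1°.
Dip direction = atan2(0.738, -0.001) = 90° (azimuth of n's horizontal projection).

true dip 48°, dip direction 090°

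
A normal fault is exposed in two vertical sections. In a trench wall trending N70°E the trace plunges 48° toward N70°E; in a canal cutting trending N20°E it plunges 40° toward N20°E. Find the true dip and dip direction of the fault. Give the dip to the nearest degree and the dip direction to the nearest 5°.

true dip 48°, dip direction 060°

The two traces are lines in the plane: v₁ = (sin 70°·cos 48°, cos 70°·cos 48°, −sin 48°), v₂ = (sin 20°·cos 40°, cos 20°·cos 40°, −sin 40°).
The plane normal is n = v₁ × v₂ ∝ (0.388, 0.209, 0.393).
Dip δ = arctan(|n_h|/n_z) = arctan(0.441/0.393) = 48.3°.
Dip direction = azimuth of (n_x, n_y) = atan2(0.388, 0.209) = 62°.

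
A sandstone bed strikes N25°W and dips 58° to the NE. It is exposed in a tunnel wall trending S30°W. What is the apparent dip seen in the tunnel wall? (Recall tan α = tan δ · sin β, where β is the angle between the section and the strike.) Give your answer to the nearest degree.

53°

The strike is N25°W and the section trends S30°W; the acute angle between them is β = 55°.
tan α = tan 58° × sin 55° = 1.6003 × 0.8192 = 1.3109
α = arctan(1.3109) = 52.66°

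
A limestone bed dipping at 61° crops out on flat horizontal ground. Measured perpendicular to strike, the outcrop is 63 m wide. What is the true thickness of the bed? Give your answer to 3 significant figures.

True thickness t = w · sin(dip) = 63 × sin 61°
t = 63 × 0.8746 = 55.101 m

55.1 m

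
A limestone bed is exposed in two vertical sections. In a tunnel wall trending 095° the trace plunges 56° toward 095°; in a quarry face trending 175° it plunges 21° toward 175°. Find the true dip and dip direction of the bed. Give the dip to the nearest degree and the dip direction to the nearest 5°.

true dip 56°, dip direction 100°

Each apparent-dip line lies in the plane. As unit vectors (x east, y north, z up), v₁ plunges 56°→095° and v₂ plunges 21°→175°.
n = v₁ × v₂ = (0.754, -0.132, 0.514) (taken with n_z > 0).
Dip δ = arctan(|n_h|/n_z) = arctan(0.765/0.514) = 56.1°.
Dip direction = azimuth of (n_x, n_y) = atan2(0.754, -0.132) = 100°.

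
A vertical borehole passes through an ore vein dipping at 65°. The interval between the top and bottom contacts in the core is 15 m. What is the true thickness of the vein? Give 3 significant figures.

6.34 m

True thickness t = h · cos(dip) = 15 × cos 65°
t = 15 × 0.4226 = 6.339 m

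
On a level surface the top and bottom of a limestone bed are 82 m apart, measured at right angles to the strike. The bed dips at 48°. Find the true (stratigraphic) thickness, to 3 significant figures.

True thickness t = w · sin(dip) = 82 × sin 48°
t = 82 × 0.7431 = 60.938 m

60.9 m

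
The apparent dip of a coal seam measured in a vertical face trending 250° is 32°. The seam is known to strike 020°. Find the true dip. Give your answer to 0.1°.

39.2°

The section is 50° from the strike.
tan(true dip) = tan 32° / sin 50° = 0.8157
true dip = arctan 0.8157 = 39.20°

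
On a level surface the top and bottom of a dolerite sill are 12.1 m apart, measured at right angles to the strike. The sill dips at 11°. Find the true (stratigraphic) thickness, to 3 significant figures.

True thickness t = w · sin(dip) = 12.1 × sin 11°
t = 12.1 × 0.1908 = 2.309 m

2.31 m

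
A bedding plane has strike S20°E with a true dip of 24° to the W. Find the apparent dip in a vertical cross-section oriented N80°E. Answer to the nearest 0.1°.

The section lies 80° from the strike.
tan α = tan 24° × sin 80° = 0.4452 × 0.9848 = 0.4385
apparent dip = arctan 0.4385 = 23.68°

23.7°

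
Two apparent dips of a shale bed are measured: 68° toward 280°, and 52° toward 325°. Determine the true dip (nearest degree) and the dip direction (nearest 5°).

Each apparent-dip line lies in the plane. As unit vectors (x east, y north, z up), v₁ plunges 68°→280° and v₂ plunges 52°→325°.
n = v₁ × v₂ = (-0.416, -0.037, 0.163) (taken with n_z > 0).
Dip δ = arctan(|n_h|/n_z) = arctan(0.418/0.163) = 68.7°.
The horizontal component of n points toward azimuth atan2(n_x, n_y) = 265°, the dip direction.

true dip 69°, dip direction 265°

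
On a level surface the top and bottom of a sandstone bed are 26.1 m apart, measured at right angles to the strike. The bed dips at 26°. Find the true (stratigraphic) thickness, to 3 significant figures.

True thickness t = w · sin(dip) = 26.1 × sin 26°
t = 26.1 × 0.4384 = 11.441 m

11.4 m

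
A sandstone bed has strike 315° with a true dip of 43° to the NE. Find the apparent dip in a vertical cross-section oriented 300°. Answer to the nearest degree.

14°

Angle between strike (315°) and section (300°): β = 15°.
tan(apparent dip) = tan 43° · sin 15° = 0.2414
α = arctan(0.2414) = 13.57°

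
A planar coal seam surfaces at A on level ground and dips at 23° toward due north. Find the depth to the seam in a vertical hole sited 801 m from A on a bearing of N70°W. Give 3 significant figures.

116 m

The hole lies 70° from the dip direction, so the down-dip offset is 801 × cos 70° = 273.96 m.
Depth = down-dip offset × tan(dip) = 273.96 × tan 23° = 273.96 × 0.4245
Depth = 116.29 m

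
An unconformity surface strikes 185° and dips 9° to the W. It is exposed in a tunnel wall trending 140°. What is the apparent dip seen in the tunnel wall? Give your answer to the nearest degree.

The section lies 45° from the strike.
tan(apparent dip) = tan 9° · sin 45° = 0.1120
α = arctan(0.1120) = 6.39°

6°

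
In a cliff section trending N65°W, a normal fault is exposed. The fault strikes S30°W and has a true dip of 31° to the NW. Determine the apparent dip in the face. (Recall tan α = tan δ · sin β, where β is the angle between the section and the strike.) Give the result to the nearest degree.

Angle between strike (S30°W) and section (N65°W): β = 85°.
tan(apparent dip) = tan 31° · sin 85° = 0.5986
apparent dip = arctan 0.5986 = 30.90°

31°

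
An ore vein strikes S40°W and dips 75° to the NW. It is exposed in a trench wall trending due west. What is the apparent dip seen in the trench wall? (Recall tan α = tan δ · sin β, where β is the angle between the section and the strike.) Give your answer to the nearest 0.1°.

The strike is S40°W and the section trends due west; the acute angle between them is β = 50°.
tan α = tan 75° × sin 50° = 3.7321 × 0.7660 = 2.8589
α = arctan(2.8589) = 70.72°

70.7°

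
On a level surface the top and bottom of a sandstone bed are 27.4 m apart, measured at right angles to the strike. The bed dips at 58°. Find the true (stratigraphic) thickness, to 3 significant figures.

23.2 m

True thickness t = w · sin(dip) = 27.4 × sin 58°
t = 27.4 × 0.8480 = 23.237 m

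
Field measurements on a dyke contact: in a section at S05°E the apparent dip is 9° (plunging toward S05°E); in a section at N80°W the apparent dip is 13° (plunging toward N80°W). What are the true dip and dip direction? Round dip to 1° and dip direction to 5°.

Each apparent-dip line lies in the plane. As unit vectors (x east, y north, z up), v₁ plunges 9°→S05°E and v₂ plunges 13°→N80°W.
Cross product v₁ × v₂ gives the pole to the plane: n ∝ (-0.248, -0.169, 0.930).
Dip δ = arctan(|n_h|/n_z) = arctan(0.300/0.930) = 17.9°.
Dip direction = atan2(-0.248, -0.169) = 236° (azimuth of n's horizontal projection).

true dip 18°, dip direction 235°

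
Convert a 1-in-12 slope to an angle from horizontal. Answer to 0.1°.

4.8°

tan θ = 1/12 = 0.0833
θ = arctan(0.0833) = 4.76°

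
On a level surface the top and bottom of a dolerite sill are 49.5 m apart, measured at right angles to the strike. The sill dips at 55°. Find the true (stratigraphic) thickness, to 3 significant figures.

40.5 m

True thickness t = w · sin(dip) = 49.5 × sin 55°
t = 49.5 × 0.8192 = 40.548 m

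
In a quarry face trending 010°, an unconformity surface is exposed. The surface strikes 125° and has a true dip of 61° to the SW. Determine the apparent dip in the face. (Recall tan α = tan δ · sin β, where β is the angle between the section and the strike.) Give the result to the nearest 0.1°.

58.5°

The section lies 65° from the strike.
tan α = tan 61° × sin 65° = 1.8040 × 0.9063 = 1.6350
apparent dip = arctan 1.6350 = 58.55°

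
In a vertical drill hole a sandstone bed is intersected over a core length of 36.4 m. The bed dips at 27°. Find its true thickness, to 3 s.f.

True thickness t = h · cos(dip) = 36.4 × cos 27°
t = 36.4 × 0.8910 = 32.433 m

32.4 m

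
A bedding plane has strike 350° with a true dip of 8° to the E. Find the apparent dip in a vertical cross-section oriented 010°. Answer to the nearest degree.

Angle between strike (350°) and section (010°): β = 20°.
tan(apparent dip) = tan 8° · sin 20° = 0.0481
apparent dip = arctan 0.0481 = 2.75°

3°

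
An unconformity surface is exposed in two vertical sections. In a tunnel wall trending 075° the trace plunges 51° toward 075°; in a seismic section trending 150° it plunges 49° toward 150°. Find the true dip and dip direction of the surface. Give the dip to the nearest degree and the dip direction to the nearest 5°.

Represent each trace as a vector plunging at its apparent dip toward its trend (east-north-up frame): v₁ = (0.608, 0.163, -0.777), v₂ = (0.328, -0.568, -0.755).
Cross product v₁ × v₂ gives the pole to the plane: n ∝ (0.564, -0.204, 0.399).
tan δ = √(n_x²+n_y²)/n_z = 0.600/0.399, so δ = 56.4°.
Dip direction = azimuth of (n_x, n_y) = atan2(0.564, -0.204) = 110°.

true dip 56°, dip direction 110°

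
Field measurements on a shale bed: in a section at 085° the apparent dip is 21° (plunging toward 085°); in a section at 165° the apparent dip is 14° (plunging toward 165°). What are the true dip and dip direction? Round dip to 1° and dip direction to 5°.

true dip 23°, dip direction 110°

Represent each trace as a vector plunging at its apparent dip toward its trend (east-north-up frame): v₁ = (0.930, 0.081, -0.358), v₂ = (0.251, -0.937, -0.242).
n = v₁ × v₂ = (0.356, -0.135, 0.892) (taken with n_z > 0).
True dip = arccos(n_z / |n|) = arccos(0.9199) = 23.1°.
The horizontal component of n points toward azimuth atan2(n_x, n_y) = 111°, the dip direction.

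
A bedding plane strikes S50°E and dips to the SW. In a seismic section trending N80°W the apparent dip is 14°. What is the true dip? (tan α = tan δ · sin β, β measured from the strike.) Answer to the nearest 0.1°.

26.5°

β = acute angle between strike S50°E and section N80°W = 30°.
tan δ = tan α / sin β = tan 14° / sin 30° = 0.2493 / 0.5000 = 0.4987
δ = arctan(0.4987) = 26.50°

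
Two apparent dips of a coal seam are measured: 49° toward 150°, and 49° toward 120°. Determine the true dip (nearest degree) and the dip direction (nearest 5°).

true dip 50°, dip direction 135°

The two traces are lines in the plane: v₁ = (sin 150°·cos 49°, cos 150°·cos 49°, −sin 49°), v₂ = (sin 120°·cos 49°, cos 120°·cos 49°, −sin 49°).
Cross product v₁ × v₂ gives the pole to the plane: n ∝ (0.181, -0.181, 0.215).
tan δ = √(n_x²+n_y²)/n_z = 0.256/0.215, so δ = 50.0°.
The horizontal component of n points toward azimuth atan2(n_x, n_y) = 135°, the dip direction.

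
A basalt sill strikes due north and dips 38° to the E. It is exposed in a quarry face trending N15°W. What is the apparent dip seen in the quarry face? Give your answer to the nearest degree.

The section lies 15° from the strike.
tan(apparent dip) = tan 38° · sin 15° = 0.2022
apparent dip = arctan 0.2022 = 11.43°

11°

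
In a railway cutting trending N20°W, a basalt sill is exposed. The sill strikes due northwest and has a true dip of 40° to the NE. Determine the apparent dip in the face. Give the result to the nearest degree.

The strike is due northwest and the section trends N20°W; the acute angle between them is β = 25°.
tan(apparent dip) = tan 40° · sin 25° = 0.3546
apparent dip = arctan 0.3546 = 19.53°

20°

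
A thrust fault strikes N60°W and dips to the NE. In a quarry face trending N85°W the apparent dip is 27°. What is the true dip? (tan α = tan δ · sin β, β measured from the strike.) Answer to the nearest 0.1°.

The section is 25° from the strike.
tan δ = tan α / sin β = tan 27° / sin 25° = 0.5095 / 0.4226 = 1.2056
δ = arctan(1.2056) = 50.33°

50.3°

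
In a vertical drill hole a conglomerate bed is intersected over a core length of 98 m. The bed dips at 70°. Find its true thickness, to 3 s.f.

33.5 m

True thickness t = h · cos(dip) = 98 × cos 70°
t = 98 × 0.3420 = 33.518 m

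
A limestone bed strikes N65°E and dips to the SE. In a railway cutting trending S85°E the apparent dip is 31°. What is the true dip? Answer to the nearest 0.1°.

50.2°

β = acute angle between strike N65°E and section S85°E = 30°.
tan δ = tan α / sin β = tan 31° / sin 30° = 0.6009 / 0.5000 = 1.2017
true dip = arctan 1.2017 = 50.23°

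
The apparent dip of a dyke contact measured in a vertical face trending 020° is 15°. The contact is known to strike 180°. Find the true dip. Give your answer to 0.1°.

β = acute angle between strike 180° and section 020° = 20°.
tan δ = tan α / sin β = tan 15° / sin 20° = 0.2679 / 0.3420 = 0.7834
δ = arctan(0.7834) = 38.08°

38.1°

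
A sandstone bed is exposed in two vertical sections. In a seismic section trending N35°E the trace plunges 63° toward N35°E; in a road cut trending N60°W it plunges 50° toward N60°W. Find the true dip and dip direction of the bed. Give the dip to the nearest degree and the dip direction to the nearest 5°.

true dip 67°, dip direction 000°

Each apparent-dip line lies in the plane. As unit vectors (x east, y north, z up), v₁ plunges 63°→N35°E and v₂ plunges 50°→N60°W.
The plane normal is n = v₁ × v₂ ∝ (0.001, 0.695, 0.291).
Dip δ = arctan(|n_h|/n_z) = arctan(0.695/0.291) = 67.3°.
Dip direction = atan2(0.001, 0.695) = 0° (azimuth of n's horizontal projection).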